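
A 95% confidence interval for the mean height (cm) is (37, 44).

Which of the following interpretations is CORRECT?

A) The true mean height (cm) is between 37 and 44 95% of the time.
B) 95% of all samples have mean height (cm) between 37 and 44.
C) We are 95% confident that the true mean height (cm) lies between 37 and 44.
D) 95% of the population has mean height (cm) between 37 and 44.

A confidence interval represents our confidence in the procedure, not a probability statement about the parameter.

Key concept: If we repeated this sampling process many times and computed a 95% CI each time, about 95% of those intervals would contain the true population parameter.

For this specific interval (37, 44):
- Midpoint (point estimate): 40.5
- Margin of error: 3.5

The correct interpretation is the one stating confidence that the true parameter lies in the interval — option C.

C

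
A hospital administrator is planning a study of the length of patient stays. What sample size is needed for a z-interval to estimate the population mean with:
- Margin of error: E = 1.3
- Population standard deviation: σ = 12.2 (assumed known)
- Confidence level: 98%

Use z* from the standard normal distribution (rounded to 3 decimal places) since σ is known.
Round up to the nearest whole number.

Using z* since population σ is known (z-interval formula).

For 98% confidence, z* = 2.326 (from standard normal table)

Sample size formula for z-interval: n = (z*σ/E)²

n = (2.326 × 12.2 / 1.3)²
  = (21.828615)²
  = 476.4884

Round up to the nearest whole number: n = 477

477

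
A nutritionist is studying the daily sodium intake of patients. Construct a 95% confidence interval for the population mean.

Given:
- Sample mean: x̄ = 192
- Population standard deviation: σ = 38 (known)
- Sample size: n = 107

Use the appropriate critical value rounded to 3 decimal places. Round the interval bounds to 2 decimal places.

The population standard deviation σ is known, so use a z-interval (standard normal critical value).

For 95% confidence, z* = 1.96 (from standard normal table)

Standard error: SE = σ/√n = 38/√107 = 3.673599

Margin of error: E = z* × SE = 1.96 × 3.673599 = 7.2003

Z-interval: x̄ ± E = 192 ± 7.2003 = (184.7997, 199.2003)

Rounded to 2 decimal places:

(184.80, 199.20)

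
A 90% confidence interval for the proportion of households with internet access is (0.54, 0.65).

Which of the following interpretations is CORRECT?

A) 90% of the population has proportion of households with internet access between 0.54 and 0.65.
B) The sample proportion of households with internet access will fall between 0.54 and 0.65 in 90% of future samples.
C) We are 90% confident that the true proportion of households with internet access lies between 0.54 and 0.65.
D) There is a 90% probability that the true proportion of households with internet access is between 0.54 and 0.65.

A confidence interval represents our confidence in the procedure, not a probability statement about the parameter.

Key concept: If we repeated this sampling process many times and computed a 90% CI each time, about 90% of those intervals would contain the true population parameter.

For this specific interval (0.54, 0.65):
- Midpoint (point estimate): 0.595
- Margin of error: 0.055

The correct interpretation is the one stating confidence that the true parameter lies in the interval — option C.

C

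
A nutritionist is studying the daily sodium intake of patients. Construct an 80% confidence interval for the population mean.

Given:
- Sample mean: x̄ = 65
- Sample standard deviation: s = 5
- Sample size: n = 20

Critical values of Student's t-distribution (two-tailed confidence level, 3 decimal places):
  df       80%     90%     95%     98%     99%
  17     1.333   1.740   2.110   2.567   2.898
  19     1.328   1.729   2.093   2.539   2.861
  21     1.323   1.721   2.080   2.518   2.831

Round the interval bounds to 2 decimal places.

The population standard deviation σ is unknown (only the sample standard deviation s is given), so use a t-interval with df = n - 1 = 20 - 1 = 19.

For 80% confidence with df = 19, t* = 1.328 (from t-table)

Standard error: SE = s/√n = 5/√20 = 1.118034

Margin of error: E = t* × SE = 1.328 × 1.118034 = 1.4847

T-interval: x̄ ± E = 65 ± 1.4847 = (63.5153, 66.4847)

Rounded to 2 decimal places:

(63.52, 66.48)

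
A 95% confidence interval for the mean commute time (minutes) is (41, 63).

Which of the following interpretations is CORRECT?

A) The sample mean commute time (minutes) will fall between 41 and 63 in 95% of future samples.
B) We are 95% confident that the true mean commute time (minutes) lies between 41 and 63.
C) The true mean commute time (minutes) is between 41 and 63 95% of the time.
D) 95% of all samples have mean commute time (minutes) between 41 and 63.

A confidence interval represents our confidence in the procedure, not a probability statement about the parameter.

Key concept: If we repeated this sampling process many times and computed a 95% CI each time, about 95% of those intervals would contain the true population parameter.

For this specific interval (41, 63):
- Midpoint (point estimate): 52
- Margin of error: 11

The correct interpretation is the one stating confidence that the true parameter lies in the interval — option B.

B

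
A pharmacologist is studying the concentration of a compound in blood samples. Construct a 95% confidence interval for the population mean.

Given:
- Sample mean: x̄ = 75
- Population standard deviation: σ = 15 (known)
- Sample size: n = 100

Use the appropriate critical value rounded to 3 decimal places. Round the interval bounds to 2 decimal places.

The population standard deviation σ is known, so use a z-interval (standard normal critical value).

For 95% confidence, z* = 1.96 (from standard normal table)

Standard error: SE = σ/√n = 15/√100 = 1.500000

Margin of error: E = z* × SE = 1.96 × 1.500000 = 2.9400

Z-interval: x̄ ± E = 75 ± 2.9400 = (72.0600, 77.9400)

Rounded to 2 decimal places:

(72.06, 77.94)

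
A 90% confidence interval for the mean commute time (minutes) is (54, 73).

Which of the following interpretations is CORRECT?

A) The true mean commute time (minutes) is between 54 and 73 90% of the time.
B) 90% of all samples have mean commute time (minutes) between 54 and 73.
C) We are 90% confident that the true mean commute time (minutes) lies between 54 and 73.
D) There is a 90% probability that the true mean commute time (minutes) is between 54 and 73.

A confidence interval represents our confidence in the procedure, not a probability statement about the parameter.

Key concept: If we repeated this sampling process many times and computed a 90% CI each time, about 90% of those intervals would contain the true population parameter.

For this specific interval (54, 73):
- Midpoint (point estimate): 63.5
- Margin of error: 9.5

The correct interpretation is the one stating confidence that the true parameter lies in the interval — option C.

C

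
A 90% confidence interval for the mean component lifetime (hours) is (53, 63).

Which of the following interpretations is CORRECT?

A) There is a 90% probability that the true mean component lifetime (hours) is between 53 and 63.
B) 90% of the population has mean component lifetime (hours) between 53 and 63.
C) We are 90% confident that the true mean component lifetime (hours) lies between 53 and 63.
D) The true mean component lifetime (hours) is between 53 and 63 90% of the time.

A confidence interval represents our confidence in the procedure, not a probability statement about the parameter.

Key concept: If we repeated this sampling process many times and computed a 90% CI each time, about 90% of those intervals would contain the true population parameter.

For this specific interval (53, 63):
- Midpoint (point estimate): 58
- Margin of error: 5

The correct interpretation is the one stating confidence that the true parameter lies in the interval — option C.

C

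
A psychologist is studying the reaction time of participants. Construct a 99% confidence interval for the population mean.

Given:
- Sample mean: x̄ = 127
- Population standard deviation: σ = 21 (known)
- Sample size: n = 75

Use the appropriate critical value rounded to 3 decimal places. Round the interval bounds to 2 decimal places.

The population standard deviation σ is known, so use a z-interval (standard normal critical value).

For 99% confidence, z* = 2.576 (from standard normal table)

Standard error: SE = σ/√n = 21/√75 = 2.424871

Margin of error: E = z* × SE = 2.576 × 2.424871 = 6.2465

Z-interval: x̄ ± E = 127 ± 6.2465 = (120.7535, 133.2465)

Rounded to 2 decimal places:

(120.75, 133.25)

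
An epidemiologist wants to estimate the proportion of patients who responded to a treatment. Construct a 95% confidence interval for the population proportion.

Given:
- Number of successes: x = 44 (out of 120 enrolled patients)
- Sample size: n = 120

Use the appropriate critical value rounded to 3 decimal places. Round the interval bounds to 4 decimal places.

Sample proportion: p̂ = 44/120 = 0.366667

Check conditions for normal approximation:
  np̂ = 44 ≥ 10 ✓
  n(1-p̂) = 76 ≥ 10 ✓

The sample is large enough, so use a z-interval (normal approximation) for the proportion.

For 95% confidence, z* = 1.96 (from standard normal table)

Standard error: SE = √(p̂(1-p̂)/n) = √(0.366667×0.633333/120) = 0.04399074

Margin of error: E = z* × SE = 1.96 × 0.04399074 = 0.086222

Z-interval: p̂ ± E = 0.366667 ± 0.086222 = (0.280445, 0.452889)

Rounded to 4 decimal places:

(0.2804, 0.4529)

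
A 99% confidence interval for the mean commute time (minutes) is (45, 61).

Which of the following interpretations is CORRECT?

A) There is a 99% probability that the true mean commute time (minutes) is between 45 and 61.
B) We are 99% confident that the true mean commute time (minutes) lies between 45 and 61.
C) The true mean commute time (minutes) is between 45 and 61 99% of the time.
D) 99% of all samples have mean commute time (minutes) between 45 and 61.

A confidence interval represents our confidence in the procedure, not a probability statement about the parameter.

Key concept: If we repeated this sampling process many times and computed a 99% CI each time, about 99% of those intervals would contain the true population parameter.

For this specific interval (45, 61):
- Midpoint (point estimate): 53
- Margin of error: 8

The correct interpretation is the one stating confidence that the true parameter lies in the interval — option B.

B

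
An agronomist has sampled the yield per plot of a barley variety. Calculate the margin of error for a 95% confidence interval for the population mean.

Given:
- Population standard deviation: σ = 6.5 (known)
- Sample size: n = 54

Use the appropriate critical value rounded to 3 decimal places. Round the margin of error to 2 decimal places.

The population standard deviation σ is known, so use the z-interval margin of error formula.

For 95% confidence, z* = 1.96 (from standard normal table)

Margin of error formula for z-interval: E = z* × σ/√n

E = 1.96 × 6.5/√54
  = 1.96 × 0.884538
  = 1.7337

Rounded to 2 decimal places:

1.73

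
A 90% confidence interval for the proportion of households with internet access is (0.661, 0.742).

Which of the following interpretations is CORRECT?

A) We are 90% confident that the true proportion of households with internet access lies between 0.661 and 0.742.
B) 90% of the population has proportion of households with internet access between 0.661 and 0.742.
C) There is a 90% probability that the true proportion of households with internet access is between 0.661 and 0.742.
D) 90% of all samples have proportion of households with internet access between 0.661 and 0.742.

A confidence interval represents our confidence in the procedure, not a probability statement about the parameter.

Key concept: If we repeated this sampling process many times and computed a 90% CI each time, about 90% of those intervals would contain the true population parameter.

For this specific interval (0.661, 0.742):
- Midpoint (point estimate): 0.7015
- Margin of error: 0.0405

The correct interpretation is the one stating confidence that the true parameter lies in the interval — option A.

A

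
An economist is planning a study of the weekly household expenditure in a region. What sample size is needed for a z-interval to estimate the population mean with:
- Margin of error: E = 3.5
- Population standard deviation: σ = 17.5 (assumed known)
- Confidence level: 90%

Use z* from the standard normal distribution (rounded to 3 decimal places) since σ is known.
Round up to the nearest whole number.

Using z* since population σ is known (z-interval formula).

For 90% confidence, z* = 1.645 (from standard normal table)

Sample size formula for z-interval: n = (z*σ/E)²

n = (1.645 × 17.5 / 3.5)²
  = (8.225000)²
  = 67.6506

Round up to the nearest whole number: n = 68

68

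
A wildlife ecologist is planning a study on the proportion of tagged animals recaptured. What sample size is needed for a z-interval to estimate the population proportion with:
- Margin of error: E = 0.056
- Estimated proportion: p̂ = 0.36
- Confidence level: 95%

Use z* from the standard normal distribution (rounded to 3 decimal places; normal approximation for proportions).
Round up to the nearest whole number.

Using z* for proportion z-interval (normal approximation).

For 95% confidence, z* = 1.96 (from standard normal table)

Sample size formula for proportion z-interval: n = z*²p̂(1-p̂)/E²

n = 1.96² × 0.36 × 0.64 / 0.056²
  = 3.8416 × 0.2304 / 0.003136
  = 282.2400

Round up to the nearest whole number: n = 283

283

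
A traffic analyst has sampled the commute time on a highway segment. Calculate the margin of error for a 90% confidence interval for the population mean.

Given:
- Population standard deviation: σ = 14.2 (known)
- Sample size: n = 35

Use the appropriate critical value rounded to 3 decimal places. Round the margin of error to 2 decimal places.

The population standard deviation σ is known, so use the z-interval margin of error formula.

For 90% confidence, z* = 1.645 (from standard normal table)

Margin of error formula for z-interval: E = z* × σ/√n

E = 1.645 × 14.2/√35
  = 1.645 × 2.400238
  = 3.9484

Rounded to 2 decimal places:

3.95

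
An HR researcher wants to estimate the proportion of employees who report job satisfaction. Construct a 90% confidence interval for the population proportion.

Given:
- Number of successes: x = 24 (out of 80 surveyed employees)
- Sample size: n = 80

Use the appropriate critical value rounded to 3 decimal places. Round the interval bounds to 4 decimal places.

Sample proportion: p̂ = 24/80 = 0.300000

Check conditions for normal approximation:
  np̂ = 24 ≥ 10 ✓
  n(1-p̂) = 56 ≥ 10 ✓

The sample is large enough, so use a z-interval (normal approximation) for the proportion.

For 90% confidence, z* = 1.645 (from standard normal table)

Standard error: SE = √(p̂(1-p̂)/n) = √(0.300000×0.700000/80) = 0.05123475

Margin of error: E = z* × SE = 1.645 × 0.05123475 = 0.084281

Z-interval: p̂ ± E = 0.300000 ± 0.084281 = (0.215719, 0.384281)

Rounded to 4 decimal places:

(0.2157, 0.3843)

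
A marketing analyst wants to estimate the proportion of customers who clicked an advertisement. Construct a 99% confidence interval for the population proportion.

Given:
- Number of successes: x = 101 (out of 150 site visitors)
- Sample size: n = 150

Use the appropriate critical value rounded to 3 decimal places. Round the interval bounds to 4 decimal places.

Sample proportion: p̂ = 101/150 = 0.673333

Check conditions for normal approximation:
  np̂ = 101 ≥ 10 ✓
  n(1-p̂) = 49 ≥ 10 ✓

The sample is large enough, so use a z-interval (normal approximation) for the proportion.

For 99% confidence, z* = 2.576 (from standard normal table)

Standard error: SE = √(p̂(1-p̂)/n) = √(0.673333×0.326667/150) = 0.03829322

Margin of error: E = z* × SE = 2.576 × 0.03829322 = 0.098643

Z-interval: p̂ ± E = 0.673333 ± 0.098643 = (0.574690, 0.771977)

Rounded to 4 decimal places:

(0.5747, 0.7720)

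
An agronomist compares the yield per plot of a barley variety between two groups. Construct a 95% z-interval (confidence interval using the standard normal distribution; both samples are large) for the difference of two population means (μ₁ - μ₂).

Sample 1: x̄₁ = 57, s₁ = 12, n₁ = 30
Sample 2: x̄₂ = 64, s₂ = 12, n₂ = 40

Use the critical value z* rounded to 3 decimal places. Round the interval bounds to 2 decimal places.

Both samples are large (n₁ = 30 ≥ 30, n₂ = 40 ≥ 30), so a z-interval for the difference of means applies.

Point estimate: x̄₁ - x̄₂ = 57 - 64 = -7

Standard error: SE = √(s₁²/n₁ + s₂²/n₂)
= √(12²/30 + 12²/40)
= √(4.800000 + 3.600000)
= 2.898275

For 95% confidence, z* = 1.96 (from standard normal table)
Margin of error: E = z* × SE = 1.96 × 2.898275 = 5.6806

Z-interval: (x̄₁ - x̄₂) ± E = -7 ± 5.6806 = (-12.6806, -1.3194)

Rounded to 2 decimal places:

(-12.68, -1.32)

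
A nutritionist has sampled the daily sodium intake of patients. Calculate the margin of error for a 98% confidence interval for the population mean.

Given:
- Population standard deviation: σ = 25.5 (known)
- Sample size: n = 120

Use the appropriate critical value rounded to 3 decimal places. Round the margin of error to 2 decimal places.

The population standard deviation σ is known, so use the z-interval margin of error formula.

For 98% confidence, z* = 2.326 (from standard normal table)

Margin of error formula for z-interval: E = z* × σ/√n

E = 2.326 × 25.5/√120
  = 2.326 × 2.327821
  = 5.4145

Rounded to 2 decimal places:

5.41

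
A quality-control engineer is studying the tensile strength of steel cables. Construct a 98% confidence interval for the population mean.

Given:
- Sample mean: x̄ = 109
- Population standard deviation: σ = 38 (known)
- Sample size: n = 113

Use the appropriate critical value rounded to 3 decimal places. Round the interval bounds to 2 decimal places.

The population standard deviation σ is known, so use a z-interval (standard normal critical value).

For 98% confidence, z* = 2.326 (from standard normal table)

Standard error: SE = σ/√n = 38/√113 = 3.574739

Margin of error: E = z* × SE = 2.326 × 3.574739 = 8.3148

Z-interval: x̄ ± E = 109 ± 8.3148 = (100.6852, 117.3148)

Rounded to 2 decimal places:

(100.69, 117.31)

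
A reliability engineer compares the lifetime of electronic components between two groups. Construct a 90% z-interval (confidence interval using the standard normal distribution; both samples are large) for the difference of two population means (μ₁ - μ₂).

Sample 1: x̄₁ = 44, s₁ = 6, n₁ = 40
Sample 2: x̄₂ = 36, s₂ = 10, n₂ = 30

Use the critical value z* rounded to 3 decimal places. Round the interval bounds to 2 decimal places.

Both samples are large (n₁ = 40 ≥ 30, n₂ = 30 ≥ 30), so a z-interval for the difference of means applies.

Point estimate: x̄₁ - x̄₂ = 44 - 36 = 8

Standard error: SE = √(s₁²/n₁ + s₂²/n₂)
= √(6²/40 + 10²/30)
= √(0.900000 + 3.333333)
= 2.057507

For 90% confidence, z* = 1.645 (from standard normal table)
Margin of error: E = z* × SE = 1.645 × 2.057507 = 3.3846

Z-interval: (x̄₁ - x̄₂) ± E = 8 ± 3.3846 = (4.6154, 11.3846)

Rounded to 2 decimal places:

(4.62, 11.38)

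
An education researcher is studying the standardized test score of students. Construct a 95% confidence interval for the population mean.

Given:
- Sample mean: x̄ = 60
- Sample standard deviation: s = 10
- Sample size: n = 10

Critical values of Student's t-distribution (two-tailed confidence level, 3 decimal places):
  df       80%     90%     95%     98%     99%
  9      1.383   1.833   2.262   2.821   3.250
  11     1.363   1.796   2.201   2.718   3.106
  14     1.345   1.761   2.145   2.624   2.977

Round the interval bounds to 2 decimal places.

The population standard deviation σ is unknown (only the sample standard deviation s is given), so use a t-interval with df = n - 1 = 10 - 1 = 9.

For 95% confidence with df = 9, t* = 2.262 (from t-table)

Standard error: SE = s/√n = 10/√10 = 3.162278

Margin of error: E = t* × SE = 2.262 × 3.162278 = 7.1531

T-interval: x̄ ± E = 60 ± 7.1531 = (52.8469, 67.1531)

Rounded to 2 decimal places:

(52.85, 67.15)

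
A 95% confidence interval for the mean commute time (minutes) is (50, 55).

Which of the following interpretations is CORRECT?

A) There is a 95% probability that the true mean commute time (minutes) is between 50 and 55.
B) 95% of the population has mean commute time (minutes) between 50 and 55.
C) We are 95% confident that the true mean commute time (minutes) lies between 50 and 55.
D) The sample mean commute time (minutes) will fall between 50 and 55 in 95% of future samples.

A confidence interval represents our confidence in the procedure, not a probability statement about the parameter.

Key concept: If we repeated this sampling process many times and computed a 95% CI each time, about 95% of those intervals would contain the true population parameter.

For this specific interval (50, 55):
- Midpoint (point estimate): 52.5
- Margin of error: 2.5

The correct interpretation is the one stating confidence that the true parameter lies in the interval — option C.

C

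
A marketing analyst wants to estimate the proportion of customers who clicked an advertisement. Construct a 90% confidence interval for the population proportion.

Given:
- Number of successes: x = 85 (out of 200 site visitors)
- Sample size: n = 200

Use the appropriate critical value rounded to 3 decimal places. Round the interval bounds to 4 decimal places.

Sample proportion: p̂ = 85/200 = 0.425000

Check conditions for normal approximation:
  np̂ = 85 ≥ 10 ✓
  n(1-p̂) = 115 ≥ 10 ✓

The sample is large enough, so use a z-interval (normal approximation) for the proportion.

For 90% confidence, z* = 1.645 (from standard normal table)

Standard error: SE = √(p̂(1-p̂)/n) = √(0.425000×0.575000/200) = 0.03495533

Margin of error: E = z* × SE = 1.645 × 0.03495533 = 0.057502

Z-interval: p̂ ± E = 0.425000 ± 0.057502 = (0.367498, 0.482502)

Rounded to 4 decimal places:

(0.3675, 0.4825)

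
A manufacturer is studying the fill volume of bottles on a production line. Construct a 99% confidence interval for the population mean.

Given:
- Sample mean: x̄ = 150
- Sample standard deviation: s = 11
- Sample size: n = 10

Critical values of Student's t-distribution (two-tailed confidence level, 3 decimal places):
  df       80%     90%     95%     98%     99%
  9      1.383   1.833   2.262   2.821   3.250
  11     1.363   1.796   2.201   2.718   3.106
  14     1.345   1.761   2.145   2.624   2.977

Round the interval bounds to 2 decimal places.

The population standard deviation σ is unknown (only the sample standard deviation s is given), so use a t-interval with df = n - 1 = 10 - 1 = 9.

For 99% confidence with df = 9, t* = 3.250 (from t-table)

Standard error: SE = s/√n = 11/√10 = 3.478505

Margin of error: E = t* × SE = 3.250 × 3.478505 = 11.3051

T-interval: x̄ ± E = 150 ± 11.3051 = (138.6949, 161.3051)

Rounded to 2 decimal places:

(138.69, 161.31)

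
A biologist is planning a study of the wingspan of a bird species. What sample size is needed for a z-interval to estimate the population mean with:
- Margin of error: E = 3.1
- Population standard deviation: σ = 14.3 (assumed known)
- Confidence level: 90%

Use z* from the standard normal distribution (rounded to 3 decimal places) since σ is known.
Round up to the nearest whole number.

Using z* since population σ is known (z-interval formula).

For 90% confidence, z* = 1.645 (from standard normal table)

Sample size formula for z-interval: n = (z*σ/E)²

n = (1.645 × 14.3 / 3.1)²
  = (7.588226)²
  = 57.5812

Round up to the nearest whole number: n = 58

58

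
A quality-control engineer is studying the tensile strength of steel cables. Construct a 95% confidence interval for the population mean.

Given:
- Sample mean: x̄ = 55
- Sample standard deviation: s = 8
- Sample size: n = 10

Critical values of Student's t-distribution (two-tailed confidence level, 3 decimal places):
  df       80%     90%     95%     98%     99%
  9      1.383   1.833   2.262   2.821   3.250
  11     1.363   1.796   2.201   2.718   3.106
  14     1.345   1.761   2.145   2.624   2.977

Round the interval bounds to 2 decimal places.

The population standard deviation σ is unknown (only the sample standard deviation s is given), so use a t-interval with df = n - 1 = 10 - 1 = 9.

For 95% confidence with df = 9, t* = 2.262 (from t-table)

Standard error: SE = s/√n = 8/√10 = 2.529822

Margin of error: E = t* × SE = 2.262 × 2.529822 = 5.7225

T-interval: x̄ ± E = 55 ± 5.7225 = (49.2775, 60.7225)

Rounded to 2 decimal places:

(49.28, 60.72)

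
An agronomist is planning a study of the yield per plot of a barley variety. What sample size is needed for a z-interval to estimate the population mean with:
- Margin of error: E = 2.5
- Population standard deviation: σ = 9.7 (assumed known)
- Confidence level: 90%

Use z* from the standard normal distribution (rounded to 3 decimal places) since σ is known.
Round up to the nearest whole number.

Using z* since population σ is known (z-interval formula).

For 90% confidence, z* = 1.645 (from standard normal table)

Sample size formula for z-interval: n = (z*σ/E)²

n = (1.645 × 9.7 / 2.5)²
  = (6.382600)²
  = 40.7376

Round up to the nearest whole number: n = 41

41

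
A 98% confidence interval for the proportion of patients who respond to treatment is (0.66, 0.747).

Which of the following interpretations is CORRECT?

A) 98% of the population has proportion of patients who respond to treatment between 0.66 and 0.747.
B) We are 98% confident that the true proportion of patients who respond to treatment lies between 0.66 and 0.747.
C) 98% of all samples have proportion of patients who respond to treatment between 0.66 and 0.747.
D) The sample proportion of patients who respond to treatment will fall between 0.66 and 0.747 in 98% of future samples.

A confidence interval represents our confidence in the procedure, not a probability statement about the parameter.

Key concept: If we repeated this sampling process many times and computed a 98% CI each time, about 98% of those intervals would contain the true population parameter.

For this specific interval (0.66, 0.747):
- Midpoint (point estimate): 0.7035
- Margin of error: 0.0435

The correct interpretation is the one stating confidence that the true parameter lies in the interval — option B.

B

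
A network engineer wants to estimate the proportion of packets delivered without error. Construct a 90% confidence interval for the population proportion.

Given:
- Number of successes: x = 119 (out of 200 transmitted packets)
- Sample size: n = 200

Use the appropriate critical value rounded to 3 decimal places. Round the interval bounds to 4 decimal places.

Sample proportion: p̂ = 119/200 = 0.595000

Check conditions for normal approximation:
  np̂ = 119 ≥ 10 ✓
  n(1-p̂) = 81 ≥ 10 ✓

The sample is large enough, so use a z-interval (normal approximation) for the proportion.

For 90% confidence, z* = 1.645 (from standard normal table)

Standard error: SE = √(p̂(1-p̂)/n) = √(0.595000×0.405000/200) = 0.03471131

Margin of error: E = z* × SE = 1.645 × 0.03471131 = 0.057100

Z-interval: p̂ ± E = 0.595000 ± 0.057100 = (0.537900, 0.652100)

Rounded to 4 decimal places:

(0.5379, 0.6521)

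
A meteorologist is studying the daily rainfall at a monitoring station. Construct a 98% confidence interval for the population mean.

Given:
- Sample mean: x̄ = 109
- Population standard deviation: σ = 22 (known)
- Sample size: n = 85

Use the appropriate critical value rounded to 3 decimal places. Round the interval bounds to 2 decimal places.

The population standard deviation σ is known, so use a z-interval (standard normal critical value).

For 98% confidence, z* = 2.326 (from standard normal table)

Standard error: SE = σ/√n = 22/√85 = 2.386235

Margin of error: E = z* × SE = 2.326 × 2.386235 = 5.5504

Z-interval: x̄ ± E = 109 ± 5.5504 = (103.4496, 114.5504)

Rounded to 2 decimal places:

(103.45, 114.55)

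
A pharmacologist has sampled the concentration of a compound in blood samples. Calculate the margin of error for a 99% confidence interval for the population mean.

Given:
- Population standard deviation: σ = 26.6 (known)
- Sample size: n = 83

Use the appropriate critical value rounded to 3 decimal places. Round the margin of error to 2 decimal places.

The population standard deviation σ is known, so use the z-interval margin of error formula.

For 99% confidence, z* = 2.576 (from standard normal table)

Margin of error formula for z-interval: E = z* × σ/√n

E = 2.576 × 26.6/√83
  = 2.576 × 2.919729
  = 7.5212

Rounded to 2 decimal places:

7.52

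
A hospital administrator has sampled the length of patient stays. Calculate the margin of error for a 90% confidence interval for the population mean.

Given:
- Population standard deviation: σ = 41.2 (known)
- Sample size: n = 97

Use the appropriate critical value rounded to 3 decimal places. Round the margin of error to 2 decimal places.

The population standard deviation σ is known, so use the z-interval margin of error formula.

For 90% confidence, z* = 1.645 (from standard normal table)

Margin of error formula for z-interval: E = z* × σ/√n

E = 1.645 × 41.2/√97
  = 1.645 × 4.183226
  = 6.8814

Rounded to 2 decimal places:

6.88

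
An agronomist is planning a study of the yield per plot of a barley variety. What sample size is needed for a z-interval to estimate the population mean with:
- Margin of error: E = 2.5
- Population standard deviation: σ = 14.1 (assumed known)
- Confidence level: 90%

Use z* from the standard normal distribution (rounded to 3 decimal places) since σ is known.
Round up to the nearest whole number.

Using z* since population σ is known (z-interval formula).

For 90% confidence, z* = 1.645 (from standard normal table)

Sample size formula for z-interval: n = (z*σ/E)²

n = (1.645 × 14.1 / 2.5)²
  = (9.277800)²
  = 86.0776

Round up to the nearest whole number: n = 87

87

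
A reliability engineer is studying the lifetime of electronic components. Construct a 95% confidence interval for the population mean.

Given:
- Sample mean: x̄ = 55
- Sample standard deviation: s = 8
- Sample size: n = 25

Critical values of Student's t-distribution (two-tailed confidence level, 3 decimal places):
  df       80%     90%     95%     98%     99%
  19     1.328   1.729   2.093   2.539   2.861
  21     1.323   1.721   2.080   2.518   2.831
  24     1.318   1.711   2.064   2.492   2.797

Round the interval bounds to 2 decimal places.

The population standard deviation σ is unknown (only the sample standard deviation s is given), so use a t-interval with df = n - 1 = 25 - 1 = 24.

For 95% confidence with df = 24, t* = 2.064 (from t-table)

Standard error: SE = s/√n = 8/√25 = 1.600000

Margin of error: E = t* × SE = 2.064 × 1.600000 = 3.3024

T-interval: x̄ ± E = 55 ± 3.3024 = (51.6976, 58.3024)

Rounded to 2 decimal places:

(51.70, 58.30)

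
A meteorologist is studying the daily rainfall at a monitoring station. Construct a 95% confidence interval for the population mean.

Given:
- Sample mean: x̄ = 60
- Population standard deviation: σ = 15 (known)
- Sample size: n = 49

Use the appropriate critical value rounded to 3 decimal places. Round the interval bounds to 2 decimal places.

The population standard deviation σ is known, so use a z-interval (standard normal critical value).

For 95% confidence, z* = 1.96 (from standard normal table)

Standard error: SE = σ/√n = 15/√49 = 2.142857

Margin of error: E = z* × SE = 1.96 × 2.142857 = 4.2000

Z-interval: x̄ ± E = 60 ± 4.2000 = (55.8000, 64.2000)

Rounded to 2 decimal places:

(55.80, 64.20)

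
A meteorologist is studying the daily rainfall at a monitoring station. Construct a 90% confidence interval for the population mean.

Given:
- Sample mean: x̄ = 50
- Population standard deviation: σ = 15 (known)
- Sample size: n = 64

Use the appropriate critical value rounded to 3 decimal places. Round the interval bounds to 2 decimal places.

The population standard deviation σ is known, so use a z-interval (standard normal critical value).

For 90% confidence, z* = 1.645 (from standard normal table)

Standard error: SE = σ/√n = 15/√64 = 1.875000

Margin of error: E = z* × SE = 1.645 × 1.875000 = 3.0844

Z-interval: x̄ ± E = 50 ± 3.0844 = (46.9156, 53.0844)

Rounded to 2 decimal places:

(46.92, 53.08)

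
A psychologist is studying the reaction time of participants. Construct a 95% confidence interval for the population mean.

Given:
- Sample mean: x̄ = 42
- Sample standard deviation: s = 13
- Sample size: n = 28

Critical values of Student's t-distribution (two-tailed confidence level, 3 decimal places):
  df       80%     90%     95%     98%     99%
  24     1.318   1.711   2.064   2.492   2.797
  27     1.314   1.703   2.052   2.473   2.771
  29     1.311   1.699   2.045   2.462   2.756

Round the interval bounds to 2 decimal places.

The population standard deviation σ is unknown (only the sample standard deviation s is given), so use a t-interval with df = n - 1 = 28 - 1 = 27.

For 95% confidence with df = 27, t* = 2.052 (from t-table)

Standard error: SE = s/√n = 13/√28 = 2.456769

Margin of error: E = t* × SE = 2.052 × 2.456769 = 5.0413

T-interval: x̄ ± E = 42 ± 5.0413 = (36.9587, 47.0413)

Rounded to 2 decimal places:

(36.96, 47.04)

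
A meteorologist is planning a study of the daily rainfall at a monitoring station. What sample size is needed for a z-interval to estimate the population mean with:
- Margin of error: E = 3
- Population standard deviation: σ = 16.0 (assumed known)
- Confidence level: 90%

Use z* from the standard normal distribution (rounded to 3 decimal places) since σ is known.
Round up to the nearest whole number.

Using z* since population σ is known (z-interval formula).

For 90% confidence, z* = 1.645 (from standard normal table)

Sample size formula for z-interval: n = (z*σ/E)²

n = (1.645 × 16.0 / 3)²
  = (8.773333)²
  = 76.9714

Round up to the nearest whole number: n = 77

77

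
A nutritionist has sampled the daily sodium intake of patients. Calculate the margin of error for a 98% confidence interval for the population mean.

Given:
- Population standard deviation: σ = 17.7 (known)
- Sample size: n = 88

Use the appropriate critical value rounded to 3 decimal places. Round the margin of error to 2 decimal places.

The population standard deviation σ is known, so use the z-interval margin of error formula.

For 98% confidence, z* = 2.326 (from standard normal table)

Margin of error formula for z-interval: E = z* × σ/√n

E = 2.326 × 17.7/√88
  = 2.326 × 1.886826
  = 4.3888

Rounded to 2 decimal places:

4.39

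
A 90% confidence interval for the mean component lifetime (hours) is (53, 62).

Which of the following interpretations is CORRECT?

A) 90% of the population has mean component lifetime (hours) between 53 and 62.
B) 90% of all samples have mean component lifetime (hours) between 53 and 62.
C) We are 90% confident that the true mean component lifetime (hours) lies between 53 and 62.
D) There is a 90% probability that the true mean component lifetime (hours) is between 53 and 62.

A confidence interval represents our confidence in the procedure, not a probability statement about the parameter.

Key concept: If we repeated this sampling process many times and computed a 90% CI each time, about 90% of those intervals would contain the true population parameter.

For this specific interval (53, 62):
- Midpoint (point estimate): 57.5
- Margin of error: 4.5

The correct interpretation is the one stating confidence that the true parameter lies in the interval — option C.

C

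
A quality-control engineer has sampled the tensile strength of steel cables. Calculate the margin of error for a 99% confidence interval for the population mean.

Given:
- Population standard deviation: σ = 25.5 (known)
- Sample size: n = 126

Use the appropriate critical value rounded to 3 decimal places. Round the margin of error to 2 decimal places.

The population standard deviation σ is known, so use the z-interval margin of error formula.

For 99% confidence, z* = 2.576 (from standard normal table)

Margin of error formula for z-interval: E = z* × σ/√n

E = 2.576 × 25.5/√126
  = 2.576 × 2.271721
  = 5.8520

Rounded to 2 decimal places:

5.85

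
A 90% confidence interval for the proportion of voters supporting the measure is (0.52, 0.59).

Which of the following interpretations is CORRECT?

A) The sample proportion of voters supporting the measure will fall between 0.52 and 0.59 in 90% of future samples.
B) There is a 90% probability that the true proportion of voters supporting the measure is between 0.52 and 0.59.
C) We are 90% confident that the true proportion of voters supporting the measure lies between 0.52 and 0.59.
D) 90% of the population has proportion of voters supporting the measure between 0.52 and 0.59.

A confidence interval represents our confidence in the procedure, not a probability statement about the parameter.

Key concept: If we repeated this sampling process many times and computed a 90% CI each time, about 90% of those intervals would contain the true population parameter.

For this specific interval (0.52, 0.59):
- Midpoint (point estimate): 0.555
- Margin of error: 0.035

The correct interpretation is the one stating confidence that the true parameter lies in the interval — option C.

C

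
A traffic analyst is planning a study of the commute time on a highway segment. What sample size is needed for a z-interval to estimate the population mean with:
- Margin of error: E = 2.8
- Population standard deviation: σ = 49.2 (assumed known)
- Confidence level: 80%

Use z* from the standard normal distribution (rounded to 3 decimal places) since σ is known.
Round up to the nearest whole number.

Using z* since population σ is known (z-interval formula).

For 80% confidence, z* = 1.282 (from standard normal table)

Sample size formula for z-interval: n = (z*σ/E)²

n = (1.282 × 49.2 / 2.8)²
  = (22.526571)²
  = 507.4464

Round up to the nearest whole number: n = 508

508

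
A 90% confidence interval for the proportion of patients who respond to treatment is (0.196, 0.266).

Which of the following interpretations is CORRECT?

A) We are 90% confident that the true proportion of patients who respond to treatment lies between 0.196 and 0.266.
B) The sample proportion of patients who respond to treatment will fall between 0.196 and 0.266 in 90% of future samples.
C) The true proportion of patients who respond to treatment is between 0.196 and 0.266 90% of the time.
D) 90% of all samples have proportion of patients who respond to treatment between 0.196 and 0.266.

A confidence interval represents our confidence in the procedure, not a probability statement about the parameter.

Key concept: If we repeated this sampling process many times and computed a 90% CI each time, about 90% of those intervals would contain the true population parameter.

For this specific interval (0.196, 0.266):
- Midpoint (point estimate): 0.231
- Margin of error: 0.035

The correct interpretation is the one stating confidence that the true parameter lies in the interval — option A.

A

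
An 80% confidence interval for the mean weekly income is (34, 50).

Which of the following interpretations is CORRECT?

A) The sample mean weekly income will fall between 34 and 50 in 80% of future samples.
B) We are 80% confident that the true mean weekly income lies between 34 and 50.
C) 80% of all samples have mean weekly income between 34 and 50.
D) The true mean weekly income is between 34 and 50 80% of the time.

A confidence interval represents our confidence in the procedure, not a probability statement about the parameter.

Key concept: If we repeated this sampling process many times and computed an 80% CI each time, about 80% of those intervals would contain the true population parameter.

For this specific interval (34, 50):
- Midpoint (point estimate): 42
- Margin of error: 8

The correct interpretation is the one stating confidence that the true parameter lies in the interval — option B.

B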